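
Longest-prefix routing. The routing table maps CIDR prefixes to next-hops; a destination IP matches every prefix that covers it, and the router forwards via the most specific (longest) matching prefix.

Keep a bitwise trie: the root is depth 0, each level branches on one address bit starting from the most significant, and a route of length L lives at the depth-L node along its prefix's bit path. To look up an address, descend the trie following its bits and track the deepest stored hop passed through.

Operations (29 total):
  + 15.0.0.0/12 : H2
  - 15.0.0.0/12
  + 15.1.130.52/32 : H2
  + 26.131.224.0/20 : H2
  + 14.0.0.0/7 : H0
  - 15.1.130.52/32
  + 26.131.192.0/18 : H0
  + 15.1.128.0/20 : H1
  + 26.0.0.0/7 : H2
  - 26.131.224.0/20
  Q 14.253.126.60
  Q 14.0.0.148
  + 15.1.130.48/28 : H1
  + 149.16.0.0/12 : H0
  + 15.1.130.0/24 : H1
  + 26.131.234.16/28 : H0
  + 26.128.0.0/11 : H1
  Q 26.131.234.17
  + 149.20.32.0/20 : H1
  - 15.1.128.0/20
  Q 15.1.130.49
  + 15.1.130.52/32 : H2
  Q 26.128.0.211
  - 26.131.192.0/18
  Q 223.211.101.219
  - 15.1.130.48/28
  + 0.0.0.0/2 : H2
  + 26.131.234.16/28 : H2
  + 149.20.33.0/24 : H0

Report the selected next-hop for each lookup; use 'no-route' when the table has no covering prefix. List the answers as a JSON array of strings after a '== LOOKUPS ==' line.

Apply in order:
  + 15.0.0.0/12 (H2) depth=12
  del 15.0.0.0/12 (clear depth 12)
  + 15.1.130.52/32 (H2) depth=32
  + 26.131.224.0/20 (H2) depth=20
  + 14.0.0.0/7 (H0) depth=7
  del 15.1.130.52/32 (clear depth 32)
  + 26.131.192.0/18 (H0) depth=18
  + 15.1.128.0/20 (H1) depth=20
  + 26.0.0.0/7 (H2) depth=7
  del 26.131.224.0/20 (clear depth 20)
  lookup 14.253.126.60: bits 0000111 walk d0:-→d1:-→d2:-→d3:-→d4:-→d5:-→d6:-→d7:H0 -> H0
  lookup 14.0.0.148: bits 0000111 walk d0:-→d1:-→d2:-→d3:-→d4:-→d5:-→d6:-→d7:H0 -> H0
  + 15.1.130.48/28 (H1) depth=28
  + 149.16.0.0/12 (H0) depth=12
  + 15.1.130.0/24 (H1) depth=24
  + 26.131.234.16/28 (H0) depth=28
  + 26.128.0.0/11 (H1) depth=11
  lookup 26.131.234.17: bits 0001101010000011111010100001 walk d0:-→d1:-→d2:-→d3:-→d4:-→d5:-→d6:-→d7:H2→d8:-→d9:-→d10:-→d11:H1→d12:-→d13:-→d14:-→d15:-→d16:-→d17:-→d18:H0→d19:-→d20:-→d21:-→d22:-→d23:-→d24:-→d25:-→d26:-→d27:-→d28:H0 -> H0
  + 149.20.32.0/20 (H1) depth=20
  del 15.1.128.0/20 (clear depth 20)
  lookup 15.1.130.49: bits 00001111000000011000001000110 walk d0:-→d1:-→d2:-→d3:-→d4:-→d5:-→d6:-→d7:H0→d8:-→d9:-→d10:-→d11:-→d12:-→d13:-→d14:-→d15:-→d16:-→d17:-→d18:-→d19:-→d20:-→d21:-→d22:-→d23:-→d24:H1→d25:-→d26:-→d27:-→d28:H1→d29:- -> H1
  + 15.1.130.52/32 (H2) depth=32
  lookup 26.128.0.211: bits 00011010100000 walk d0:-→d1:-→d2:-→d3:-→d4:-→d5:-→d6:-→d7:H2→d8:-→d9:-→d10:-→d11:H1→d12:-→d13:-→d14:- -> H1
  del 26.131.192.0/18 (clear depth 18)
  lookup 223.211.101.219: bits 1 walk d0:-→d1:- -> no-route
  del 15.1.130.48/28 (clear depth 28)
  + 0.0.0.0/2 (H2) depth=2
  + 26.131.234.16/28 (H2) depth=28
  + 149.20.33.0/24 (H0) depth=24

== LOOKUPS ==
["H0","H0","H0","H1","H1","no-route"]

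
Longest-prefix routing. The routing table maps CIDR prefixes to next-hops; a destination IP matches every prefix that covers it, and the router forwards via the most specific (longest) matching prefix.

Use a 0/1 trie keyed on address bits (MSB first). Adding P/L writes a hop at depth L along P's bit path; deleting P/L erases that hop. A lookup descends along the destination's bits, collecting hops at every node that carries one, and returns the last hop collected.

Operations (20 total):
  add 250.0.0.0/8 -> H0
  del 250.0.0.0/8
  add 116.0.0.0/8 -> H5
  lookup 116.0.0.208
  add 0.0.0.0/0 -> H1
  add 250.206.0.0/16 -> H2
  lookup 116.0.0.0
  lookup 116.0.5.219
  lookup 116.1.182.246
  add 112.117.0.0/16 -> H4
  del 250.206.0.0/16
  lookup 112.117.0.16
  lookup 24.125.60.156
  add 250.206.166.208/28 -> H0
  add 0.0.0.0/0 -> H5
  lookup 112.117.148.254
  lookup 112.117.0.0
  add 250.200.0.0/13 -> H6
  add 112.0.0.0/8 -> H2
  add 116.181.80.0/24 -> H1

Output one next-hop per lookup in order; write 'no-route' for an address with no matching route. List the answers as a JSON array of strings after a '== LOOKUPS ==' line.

Apply in order:
  + 250.0.0.0/8 (H0) depth=8
  del 250.0.0.0/8 (clear depth 8)
  + 116.0.0.0/8 (H5) depth=8
  lookup 116.0.0.208: bits 01110100 walk d0:-→d1:-→d2:-→d3:-→d4:-→d5:-→d6:-→d7:-→d8:H5 -> H5
  + 0.0.0.0/0 (H1) depth=0
  + 250.206.0.0/16 (H2) depth=16
  lookup 116.0.0.0: bits 01110100 walk d0:H1→d1:-→d2:-→d3:-→d4:-→d5:-→d6:-→d7:-→d8:H5 -> H5
  lookup 116.0.5.219: bits 01110100 walk d0:H1→d1:-→d2:-→d3:-→d4:-→d5:-→d6:-→d7:-→d8:H5 -> H5
  lookup 116.1.182.246: bits 01110100 walk d0:H1→d1:-→d2:-→d3:-→d4:-→d5:-→d6:-→d7:-→d8:H5 -> H5
  + 112.117.0.0/16 (H4) depth=16
  del 250.206.0.0/16 (clear depth 16)
  lookup 112.117.0.16: bits 0111000001110101 walk d0:H1→d1:-→d2:-→d3:-→d4:-→d5:-→d6:-→d7:-→d8:-→d9:-→d10:-→d11:-→d12:-→d13:-→d14:-→d15:-→d16:H4 -> H4
  lookup 24.125.60.156: bits 0 walk d0:H1→d1:- -> H1
  + 250.206.166.208/28 (H0) depth=28
  + 0.0.0.0/0 (H5) depth=0
  lookup 112.117.148.254: bits 0111000001110101 walk d0:H5→d1:-→d2:-→d3:-→d4:-→d5:-→d6:-→d7:-→d8:-→d9:-→d10:-→d11:-→d12:-→d13:-→d14:-→d15:-→d16:H4 -> H4
  lookup 112.117.0.0: bits 0111000001110101 walk d0:H5→d1:-→d2:-→d3:-→d4:-→d5:-→d6:-→d7:-→d8:-→d9:-→d10:-→d11:-→d12:-→d13:-→d14:-→d15:-→d16:H4 -> H4
  + 250.200.0.0/13 (H6) depth=13
  + 112.0.0.0/8 (H2) depth=8
  + 116.181.80.0/24 (H1) depth=24

== LOOKUPS ==
["H5","H5","H5","H5","H4","H1","H4","H4"]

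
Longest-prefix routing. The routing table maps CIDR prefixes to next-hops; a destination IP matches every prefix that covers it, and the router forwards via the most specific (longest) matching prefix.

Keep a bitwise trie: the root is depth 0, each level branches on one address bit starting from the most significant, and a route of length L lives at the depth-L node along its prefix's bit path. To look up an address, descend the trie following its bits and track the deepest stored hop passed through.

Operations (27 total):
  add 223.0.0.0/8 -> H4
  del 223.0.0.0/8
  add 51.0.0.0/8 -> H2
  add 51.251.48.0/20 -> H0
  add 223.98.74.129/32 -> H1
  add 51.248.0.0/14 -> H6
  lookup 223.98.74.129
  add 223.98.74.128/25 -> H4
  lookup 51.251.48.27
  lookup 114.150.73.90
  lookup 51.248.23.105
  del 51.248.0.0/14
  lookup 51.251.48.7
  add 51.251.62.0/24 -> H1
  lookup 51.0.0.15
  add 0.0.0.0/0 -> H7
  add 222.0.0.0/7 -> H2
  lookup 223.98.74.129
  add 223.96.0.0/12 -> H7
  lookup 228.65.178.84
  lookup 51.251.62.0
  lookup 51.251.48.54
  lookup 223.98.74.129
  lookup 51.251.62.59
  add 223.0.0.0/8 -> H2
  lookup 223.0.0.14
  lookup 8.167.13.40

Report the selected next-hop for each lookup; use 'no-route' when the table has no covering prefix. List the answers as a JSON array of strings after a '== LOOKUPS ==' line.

Apply in order:
  + 223.0.0.0/8 (H4) depth=8
  del 223.0.0.0/8 (clear depth 8)
  + 51.0.0.0/8 (H2) depth=8
  + 51.251.48.0/20 (H0) depth=20
  + 223.98.74.129/32 (H1) depth=32
  + 51.248.0.0/14 (H6) depth=14
  lookup 223.98.74.129: bits 11011111011000100100101010000001 walk d0:-→d1:-→d2:-→d3:-→d4:-→d5:-→d6:-→d7:-→d8:-→d9:-→d10:-→d11:-→d12:-→d13:-→d14:-→d15:-→d16:-→d17:-→d18:-→d19:-→d20:-→d21:-→d22:-→d23:-→d24:-→d25:-→d26:-→d27:-→d28:-→d29:-→d30:-→d31:-→d32:H1 -> H1
  + 223.98.74.128/25 (H4) depth=25
  lookup 51.251.48.27: bits 00110011111110110011 walk d0:-→d1:-→d2:-→d3:-→d4:-→d5:-→d6:-→d7:-→d8:H2→d9:-→d10:-→d11:-→d12:-→d13:-→d14:H6→d15:-→d16:-→d17:-→d18:-→d19:-→d20:H0 -> H0
  lookup 114.150.73.90: bits 0 walk d0:-→d1:- -> no-route
  lookup 51.248.23.105: bits 00110011111110 walk d0:-→d1:-→d2:-→d3:-→d4:-→d5:-→d6:-→d7:-→d8:H2→d9:-→d10:-→d11:-→d12:-→d13:-→d14:H6 -> H6
  del 51.248.0.0/14 (clear depth 14)
  lookup 51.251.48.7: bits 00110011111110110011 walk d0:-→d1:-→d2:-→d3:-→d4:-→d5:-→d6:-→d7:-→d8:H2→d9:-→d10:-→d11:-→d12:-→d13:-→d14:-→d15:-→d16:-→d17:-→d18:-→d19:-→d20:H0 -> H0
  + 51.251.62.0/24 (H1) depth=24
  lookup 51.0.0.15: bits 00110011 walk d0:-→d1:-→d2:-→d3:-→d4:-→d5:-→d6:-→d7:-→d8:H2 -> H2
  + 0.0.0.0/0 (H7) depth=0
  + 222.0.0.0/7 (H2) depth=7
  lookup 223.98.74.129: bits 11011111011000100100101010000001 walk d0:H7→d1:-→d2:-→d3:-→d4:-→d5:-→d6:-→d7:H2→d8:-→d9:-→d10:-→d11:-→d12:-→d13:-→d14:-→d15:-→d16:-→d17:-→d18:-→d19:-→d20:-→d21:-→d22:-→d23:-→d24:-→d25:H4→d26:-→d27:-→d28:-→d29:-→d30:-→d31:-→d32:H1 -> H1
  + 223.96.0.0/12 (H7) depth=12
  lookup 228.65.178.84: bits 11 walk d0:H7→d1:-→d2:- -> H7
  lookup 51.251.62.0: bits 001100111111101100111110 walk d0:H7→d1:-→d2:-→d3:-→d4:-→d5:-→d6:-→d7:-→d8:H2→d9:-→d10:-→d11:-→d12:-→d13:-→d14:-→d15:-→d16:-→d17:-→d18:-→d19:-→d20:H0→d21:-→d22:-→d23:-→d24:H1 -> H1
  lookup 51.251.48.54: bits 00110011111110110011 walk d0:H7→d1:-→d2:-→d3:-→d4:-→d5:-→d6:-→d7:-→d8:H2→d9:-→d10:-→d11:-→d12:-→d13:-→d14:-→d15:-→d16:-→d17:-→d18:-→d19:-→d20:H0 -> H0
  lookup 223.98.74.129: bits 11011111011000100100101010000001 walk d0:H7→d1:-→d2:-→d3:-→d4:-→d5:-→d6:-→d7:H2→d8:-→d9:-→d10:-→d11:-→d12:H7→d13:-→d14:-→d15:-→d16:-→d17:-→d18:-→d19:-→d20:-→d21:-→d22:-→d23:-→d24:-→d25:H4→d26:-→d27:-→d28:-→d29:-→d30:-→d31:-→d32:H1 -> H1
  lookup 51.251.62.59: bits 001100111111101100111110 walk d0:H7→d1:-→d2:-→d3:-→d4:-→d5:-→d6:-→d7:-→d8:H2→d9:-→d10:-→d11:-→d12:-→d13:-→d14:-→d15:-→d16:-→d17:-→d18:-→d19:-→d20:H0→d21:-→d22:-→d23:-→d24:H1 -> H1
  + 223.0.0.0/8 (H2) depth=8
  lookup 223.0.0.14: bits 110111110 walk d0:H7→d1:-→d2:-→d3:-→d4:-→d5:-→d6:-→d7:H2→d8:H2→d9:- -> H2
  lookup 8.167.13.40: bits 00 walk d0:H7→d1:-→d2:- -> H7

== LOOKUPS ==
["H1","H0","no-route","H6","H0","H2","H1","H7","H1","H0","H1","H1","H2","H7"]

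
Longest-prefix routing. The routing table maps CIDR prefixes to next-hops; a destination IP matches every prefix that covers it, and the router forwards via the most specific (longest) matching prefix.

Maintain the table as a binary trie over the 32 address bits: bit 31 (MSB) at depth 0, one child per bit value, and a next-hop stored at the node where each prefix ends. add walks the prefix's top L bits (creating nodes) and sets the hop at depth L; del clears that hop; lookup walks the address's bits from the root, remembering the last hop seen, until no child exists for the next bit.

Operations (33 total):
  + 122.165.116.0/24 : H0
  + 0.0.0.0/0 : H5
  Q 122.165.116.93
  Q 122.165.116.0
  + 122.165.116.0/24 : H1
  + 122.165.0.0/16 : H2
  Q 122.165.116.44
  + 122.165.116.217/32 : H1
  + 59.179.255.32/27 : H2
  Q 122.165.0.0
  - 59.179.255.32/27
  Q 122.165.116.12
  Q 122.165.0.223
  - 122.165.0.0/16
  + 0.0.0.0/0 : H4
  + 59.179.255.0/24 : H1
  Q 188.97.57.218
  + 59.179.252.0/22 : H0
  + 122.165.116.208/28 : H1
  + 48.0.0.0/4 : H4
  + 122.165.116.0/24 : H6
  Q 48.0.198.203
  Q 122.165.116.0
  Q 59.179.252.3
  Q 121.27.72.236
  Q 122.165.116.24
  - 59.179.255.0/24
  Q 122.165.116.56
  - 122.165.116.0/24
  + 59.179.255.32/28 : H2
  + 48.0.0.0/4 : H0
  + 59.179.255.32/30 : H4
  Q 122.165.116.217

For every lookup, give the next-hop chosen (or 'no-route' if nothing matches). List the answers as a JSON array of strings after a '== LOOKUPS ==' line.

Trace:
  + 122.165.116.0/24 (H0) depth=24
  + 0.0.0.0/0 (H5) depth=0
  Q 122.165.116.93: descend 011110101010010101110100 ; hops seen [H5,H0] ; pick H0
  Q 122.165.116.0: descend 011110101010010101110100 ; hops seen [H5,H0] ; pick H0
  + 122.165.116.0/24 (H1) depth=24
  + 122.165.0.0/16 (H2) depth=16
  Q 122.165.116.44: descend 011110101010010101110100 ; hops seen [H5,H2,H1] ; pick H1
  + 122.165.116.217/32 (H1) depth=32
  + 59.179.255.32/27 (H2) depth=27
  Q 122.165.0.0: descend 01111010101001010 ; hops seen [H5,H2] ; pick H2
  - 59.179.255.32/27 clear@27
  Q 122.165.116.12: descend 011110101010010101110100 ; hops seen [H5,H2,H1] ; pick H1
  Q 122.165.0.223: descend 01111010101001010 ; hops seen [H5,H2] ; pick H2
  - 122.165.0.0/16 clear@16
  + 0.0.0.0/0 (H4) depth=0
  + 59.179.255.0/24 (H1) depth=24
  Q 188.97.57.218: descend ε ; hops seen [H4] ; pick H4
  + 59.179.252.0/22 (H0) depth=22
  + 122.165.116.208/28 (H1) depth=28
  + 48.0.0.0/4 (H4) depth=4
  + 122.165.116.0/24 (H6) depth=24
  Q 48.0.198.203: descend 0011 ; hops seen [H4,H4] ; pick H4
  Q 122.165.116.0: descend 011110101010010101110100 ; hops seen [H4,H6] ; pick H6
  Q 59.179.252.3: descend 0011101110110011111111 ; hops seen [H4,H4,H0] ; pick H0
  Q 121.27.72.236: descend 011110 ; hops seen [H4] ; pick H4
  Q 122.165.116.24: descend 011110101010010101110100 ; hops seen [H4,H6] ; pick H6
  - 59.179.255.0/24 clear@24
  Q 122.165.116.56: descend 011110101010010101110100 ; hops seen [H4,H6] ; pick H6
  - 122.165.116.0/24 clear@24
  + 59.179.255.32/28 (H2) depth=28
  + 48.0.0.0/4 (H0) depth=4
  + 59.179.255.32/30 (H4) depth=30
  Q 122.165.116.217: descend 01111010101001010111010011011001 ; hops seen [H4,H1,H1] ; pick H1

== LOOKUPS ==
["H0","H0","H1","H2","H1","H2","H4","H4","H6","H0","H4","H6","H6","H1"]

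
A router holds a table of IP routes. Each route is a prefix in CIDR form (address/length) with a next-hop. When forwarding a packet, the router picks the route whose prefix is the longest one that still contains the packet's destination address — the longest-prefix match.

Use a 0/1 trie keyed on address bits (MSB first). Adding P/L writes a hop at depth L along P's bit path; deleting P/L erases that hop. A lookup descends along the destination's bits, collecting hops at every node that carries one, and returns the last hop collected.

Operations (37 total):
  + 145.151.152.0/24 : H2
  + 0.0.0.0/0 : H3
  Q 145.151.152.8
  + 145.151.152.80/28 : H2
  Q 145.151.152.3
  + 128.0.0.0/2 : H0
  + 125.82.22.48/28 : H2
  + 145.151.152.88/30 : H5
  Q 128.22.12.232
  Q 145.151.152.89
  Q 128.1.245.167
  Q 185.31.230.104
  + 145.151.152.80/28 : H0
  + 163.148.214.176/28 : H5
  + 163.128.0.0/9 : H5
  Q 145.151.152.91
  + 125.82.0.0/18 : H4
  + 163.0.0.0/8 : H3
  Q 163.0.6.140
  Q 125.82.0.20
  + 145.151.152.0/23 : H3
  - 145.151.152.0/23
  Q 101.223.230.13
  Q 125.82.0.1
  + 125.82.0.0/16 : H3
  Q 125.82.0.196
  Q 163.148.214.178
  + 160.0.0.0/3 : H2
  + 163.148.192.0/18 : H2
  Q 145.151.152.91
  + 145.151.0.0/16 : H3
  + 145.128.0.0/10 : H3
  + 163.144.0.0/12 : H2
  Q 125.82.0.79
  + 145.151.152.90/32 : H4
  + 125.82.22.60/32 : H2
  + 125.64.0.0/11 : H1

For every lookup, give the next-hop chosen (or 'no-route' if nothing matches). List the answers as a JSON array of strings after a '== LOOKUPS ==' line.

Process each operation:
  add 145.151.152.0/24 -> H2 at depth 24
  add 0.0.0.0/0 -> H3 at depth 0
  ? 145.151.152.8  path d0:H3→d1:-→d2:-→d3:-→d4:-→d5:-→d6:-→d7:-→d8:-→d9:-→d10:-→d11:-→d12:-→d13:-→d14:-→d15:-→d16:-→d17:-→d18:-→d19:-→d20:-→d21:-→d22:-→d23:-→d24:H2  best=H2
  add 145.151.152.80/28 -> H2 at depth 28
  ? 145.151.152.3  path d0:H3→d1:-→d2:-→d3:-→d4:-→d5:-→d6:-→d7:-→d8:-→d9:-→d10:-→d11:-→d12:-→d13:-→d14:-→d15:-→d16:-→d17:-→d18:-→d19:-→d20:-→d21:-→d22:-→d23:-→d24:H2→d25:-  best=H2
  add 128.0.0.0/2 -> H0 at depth 2
  add 125.82.22.48/28 -> H2 at depth 28
  add 145.151.152.88/30 -> H5 at depth 30
  ? 128.22.12.232  path d0:H3→d1:-→d2:H0→d3:-  best=H0
  ? 145.151.152.89  path d0:H3→d1:-→d2:H0→d3:-→d4:-→d5:-→d6:-→d7:-→d8:-→d9:-→d10:-→d11:-→d12:-→d13:-→d14:-→d15:-→d16:-→d17:-→d18:-→d19:-→d20:-→d21:-→d22:-→d23:-→d24:H2→d25:-→d26:-→d27:-→d28:H2→d29:-→d30:H5  best=H5
  ? 128.1.245.167  path d0:H3→d1:-→d2:H0→d3:-  best=H0
  ? 185.31.230.104  path d0:H3→d1:-→d2:H0  best=H0
  add 145.151.152.80/28 -> H0 at depth 28
  add 163.148.214.176/28 -> H5 at depth 28
  add 163.128.0.0/9 -> H5 at depth 9
  ? 145.151.152.91  path d0:H3→d1:-→d2:H0→d3:-→d4:-→d5:-→d6:-→d7:-→d8:-→d9:-→d10:-→d11:-→d12:-→d13:-→d14:-→d15:-→d16:-→d17:-→d18:-→d19:-→d20:-→d21:-→d22:-→d23:-→d24:H2→d25:-→d26:-→d27:-→d28:H0→d29:-→d30:H5  best=H5
  add 125.82.0.0/18 -> H4 at depth 18
  add 163.0.0.0/8 -> H3 at depth 8
  ? 163.0.6.140  path d0:H3→d1:-→d2:H0→d3:-→d4:-→d5:-→d6:-→d7:-→d8:H3  best=H3
  ? 125.82.0.20  path d0:H3→d1:-→d2:-→d3:-→d4:-→d5:-→d6:-→d7:-→d8:-→d9:-→d10:-→d11:-→d12:-→d13:-→d14:-→d15:-→d16:-→d17:-→d18:H4→d19:-  best=H4
  add 145.151.152.0/23 -> H3 at depth 23
  del 145.151.152.0/23 (clear depth 23)
  ? 101.223.230.13  path d0:H3→d1:-→d2:-→d3:-  best=H3
  ? 125.82.0.1  path d0:H3→d1:-→d2:-→d3:-→d4:-→d5:-→d6:-→d7:-→d8:-→d9:-→d10:-→d11:-→d12:-→d13:-→d14:-→d15:-→d16:-→d17:-→d18:H4→d19:-  best=H4
  add 125.82.0.0/16 -> H3 at depth 16
  ? 125.82.0.196  path d0:H3→d1:-→d2:-→d3:-→d4:-→d5:-→d6:-→d7:-→d8:-→d9:-→d10:-→d11:-→d12:-→d13:-→d14:-→d15:-→d16:H3→d17:-→d18:H4→d19:-  best=H4
  ? 163.148.214.178  path d0:H3→d1:-→d2:H0→d3:-→d4:-→d5:-→d6:-→d7:-→d8:H3→d9:H5→d10:-→d11:-→d12:-→d13:-→d14:-→d15:-→d16:-→d17:-→d18:-→d19:-→d20:-→d21:-→d22:-→d23:-→d24:-→d25:-→d26:-→d27:-→d28:H5  best=H5
  add 160.0.0.0/3 -> H2 at depth 3
  add 163.148.192.0/18 -> H2 at depth 18
  ? 145.151.152.91  path d0:H3→d1:-→d2:H0→d3:-→d4:-→d5:-→d6:-→d7:-→d8:-→d9:-→d10:-→d11:-→d12:-→d13:-→d14:-→d15:-→d16:-→d17:-→d18:-→d19:-→d20:-→d21:-→d22:-→d23:-→d24:H2→d25:-→d26:-→d27:-→d28:H0→d29:-→d30:H5  best=H5
  add 145.151.0.0/16 -> H3 at depth 16
  add 145.128.0.0/10 -> H3 at depth 10
  add 163.144.0.0/12 -> H2 at depth 12
  ? 125.82.0.79  path d0:H3→d1:-→d2:-→d3:-→d4:-→d5:-→d6:-→d7:-→d8:-→d9:-→d10:-→d11:-→d12:-→d13:-→d14:-→d15:-→d16:H3→d17:-→d18:H4→d19:-  best=H4
  add 145.151.152.90/32 -> H4 at depth 32
  add 125.82.22.60/32 -> H2 at depth 32
  add 125.64.0.0/11 -> H1 at depth 11

== LOOKUPS ==
["H2","H2","H0","H5","H0","H0","H5","H3","H4","H3","H4","H4","H5","H5","H4"]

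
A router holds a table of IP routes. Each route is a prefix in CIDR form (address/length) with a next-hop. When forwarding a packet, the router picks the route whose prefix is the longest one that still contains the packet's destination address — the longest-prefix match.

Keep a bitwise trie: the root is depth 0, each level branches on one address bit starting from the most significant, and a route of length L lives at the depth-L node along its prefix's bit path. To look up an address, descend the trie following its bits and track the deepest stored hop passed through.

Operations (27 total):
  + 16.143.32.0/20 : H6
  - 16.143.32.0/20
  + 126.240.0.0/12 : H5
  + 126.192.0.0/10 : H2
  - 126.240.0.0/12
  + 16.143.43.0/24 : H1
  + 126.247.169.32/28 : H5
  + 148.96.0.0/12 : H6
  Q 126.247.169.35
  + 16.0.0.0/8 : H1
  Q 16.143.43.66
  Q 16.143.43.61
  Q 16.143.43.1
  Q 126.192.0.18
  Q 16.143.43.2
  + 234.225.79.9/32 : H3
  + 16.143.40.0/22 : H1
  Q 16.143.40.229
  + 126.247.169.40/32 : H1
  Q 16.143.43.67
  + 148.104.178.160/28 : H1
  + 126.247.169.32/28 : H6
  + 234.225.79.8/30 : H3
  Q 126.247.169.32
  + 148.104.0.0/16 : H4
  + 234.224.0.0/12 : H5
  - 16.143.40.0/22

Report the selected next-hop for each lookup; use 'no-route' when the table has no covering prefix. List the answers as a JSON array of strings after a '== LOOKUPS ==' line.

Apply in order:
  + 16.143.32.0/20 (H6) depth=20
  del 16.143.32.0/20 (clear depth 20)
  + 126.240.0.0/12 (H5) depth=12
  + 126.192.0.0/10 (H2) depth=10
  del 126.240.0.0/12 (clear depth 12)
  + 16.143.43.0/24 (H1) depth=24
  + 126.247.169.32/28 (H5) depth=28
  + 148.96.0.0/12 (H6) depth=12
  ? 126.247.169.35  path d0:-→d1:-→d2:-→d3:-→d4:-→d5:-→d6:-→d7:-→d8:-→d9:-→d10:H2→d11:-→d12:-→d13:-→d14:-→d15:-→d16:-→d17:-→d18:-→d19:-→d20:-→d21:-→d22:-→d23:-→d24:-→d25:-→d26:-→d27:-→d28:H5  best=H5
  + 16.0.0.0/8 (H1) depth=8
  ? 16.143.43.66  path d0:-→d1:-→d2:-→d3:-→d4:-→d5:-→d6:-→d7:-→d8:H1→d9:-→d10:-→d11:-→d12:-→d13:-→d14:-→d15:-→d16:-→d17:-→d18:-→d19:-→d20:-→d21:-→d22:-→d23:-→d24:H1  best=H1
  ? 16.143.43.61  path d0:-→d1:-→d2:-→d3:-→d4:-→d5:-→d6:-→d7:-→d8:H1→d9:-→d10:-→d11:-→d12:-→d13:-→d14:-→d15:-→d16:-→d17:-→d18:-→d19:-→d20:-→d21:-→d22:-→d23:-→d24:H1  best=H1
  ? 16.143.43.1  path d0:-→d1:-→d2:-→d3:-→d4:-→d5:-→d6:-→d7:-→d8:H1→d9:-→d10:-→d11:-→d12:-→d13:-→d14:-→d15:-→d16:-→d17:-→d18:-→d19:-→d20:-→d21:-→d22:-→d23:-→d24:H1  best=H1
  ? 126.192.0.18  path d0:-→d1:-→d2:-→d3:-→d4:-→d5:-→d6:-→d7:-→d8:-→d9:-→d10:H2  best=H2
  ? 16.143.43.2  path d0:-→d1:-→d2:-→d3:-→d4:-→d5:-→d6:-→d7:-→d8:H1→d9:-→d10:-→d11:-→d12:-→d13:-→d14:-→d15:-→d16:-→d17:-→d18:-→d19:-→d20:-→d21:-→d22:-→d23:-→d24:H1  best=H1
  + 234.225.79.9/32 (H3) depth=32
  + 16.143.40.0/22 (H1) depth=22
  ? 16.143.40.229  path d0:-→d1:-→d2:-→d3:-→d4:-→d5:-→d6:-→d7:-→d8:H1→d9:-→d10:-→d11:-→d12:-→d13:-→d14:-→d15:-→d16:-→d17:-→d18:-→d19:-→d20:-→d21:-→d22:H1  best=H1
  + 126.247.169.40/32 (H1) depth=32
  ? 16.143.43.67  path d0:-→d1:-→d2:-→d3:-→d4:-→d5:-→d6:-→d7:-→d8:H1→d9:-→d10:-→d11:-→d12:-→d13:-→d14:-→d15:-→d16:-→d17:-→d18:-→d19:-→d20:-→d21:-→d22:H1→d23:-→d24:H1  best=H1
  + 148.104.178.160/28 (H1) depth=28
  + 126.247.169.32/28 (H6) depth=28
  + 234.225.79.8/30 (H3) depth=30
  ? 126.247.169.32  path d0:-→d1:-→d2:-→d3:-→d4:-→d5:-→d6:-→d7:-→d8:-→d9:-→d10:H2→d11:-→d12:-→d13:-→d14:-→d15:-→d16:-→d17:-→d18:-→d19:-→d20:-→d21:-→d22:-→d23:-→d24:-→d25:-→d26:-→d27:-→d28:H6  best=H6
  + 148.104.0.0/16 (H4) depth=16
  + 234.224.0.0/12 (H5) depth=12
  del 16.143.40.0/22 (clear depth 22)

== LOOKUPS ==
["H5","H1","H1","H1","H2","H1","H1","H1","H6"]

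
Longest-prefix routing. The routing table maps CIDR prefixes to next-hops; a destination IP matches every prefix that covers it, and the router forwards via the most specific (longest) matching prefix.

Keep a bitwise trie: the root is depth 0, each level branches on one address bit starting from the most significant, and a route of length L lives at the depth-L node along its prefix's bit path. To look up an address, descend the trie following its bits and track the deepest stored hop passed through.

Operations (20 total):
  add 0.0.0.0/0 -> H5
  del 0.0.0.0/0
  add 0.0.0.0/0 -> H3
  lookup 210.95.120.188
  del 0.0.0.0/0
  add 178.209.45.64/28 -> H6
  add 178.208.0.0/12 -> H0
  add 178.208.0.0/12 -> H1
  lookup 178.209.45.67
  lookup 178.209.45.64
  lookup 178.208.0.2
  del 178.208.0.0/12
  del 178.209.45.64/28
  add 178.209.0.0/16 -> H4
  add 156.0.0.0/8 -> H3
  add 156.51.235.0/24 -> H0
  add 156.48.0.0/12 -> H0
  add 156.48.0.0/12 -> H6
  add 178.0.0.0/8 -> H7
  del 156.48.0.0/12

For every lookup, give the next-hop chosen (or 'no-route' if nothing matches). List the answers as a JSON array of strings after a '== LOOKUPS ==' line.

Process each operation:
  add 0.0.0.0/0 -> H5 at depth 0
  - 0.0.0.0/0 clear@0
  add 0.0.0.0/0 -> H3 at depth 0
  Q 210.95.120.188: descend ε ; hops seen [H3] ; pick H3
  - 0.0.0.0/0 clear@0
  add 178.209.45.64/28 -> H6 at depth 28
  add 178.208.0.0/12 -> H0 at depth 12
  add 178.208.0.0/12 -> H1 at depth 12
  Q 178.209.45.67: descend 1011001011010001001011010100 ; hops seen [H1,H6] ; pick H6
  Q 178.209.45.64: descend 1011001011010001001011010100 ; hops seen [H1,H6] ; pick H6
  Q 178.208.0.2: descend 101100101101000 ; hops seen [H1] ; pick H1
  - 178.208.0.0/12 clear@12
  - 178.209.45.64/28 clear@28
  add 178.209.0.0/16 -> H4 at depth 16
  add 156.0.0.0/8 -> H3 at depth 8
  add 156.51.235.0/24 -> H0 at depth 24
  add 156.48.0.0/12 -> H0 at depth 12
  add 156.48.0.0/12 -> H6 at depth 12
  add 178.0.0.0/8 -> H7 at depth 8
  - 156.48.0.0/12 clear@12

== LOOKUPS ==
["H3","H6","H6","H1"]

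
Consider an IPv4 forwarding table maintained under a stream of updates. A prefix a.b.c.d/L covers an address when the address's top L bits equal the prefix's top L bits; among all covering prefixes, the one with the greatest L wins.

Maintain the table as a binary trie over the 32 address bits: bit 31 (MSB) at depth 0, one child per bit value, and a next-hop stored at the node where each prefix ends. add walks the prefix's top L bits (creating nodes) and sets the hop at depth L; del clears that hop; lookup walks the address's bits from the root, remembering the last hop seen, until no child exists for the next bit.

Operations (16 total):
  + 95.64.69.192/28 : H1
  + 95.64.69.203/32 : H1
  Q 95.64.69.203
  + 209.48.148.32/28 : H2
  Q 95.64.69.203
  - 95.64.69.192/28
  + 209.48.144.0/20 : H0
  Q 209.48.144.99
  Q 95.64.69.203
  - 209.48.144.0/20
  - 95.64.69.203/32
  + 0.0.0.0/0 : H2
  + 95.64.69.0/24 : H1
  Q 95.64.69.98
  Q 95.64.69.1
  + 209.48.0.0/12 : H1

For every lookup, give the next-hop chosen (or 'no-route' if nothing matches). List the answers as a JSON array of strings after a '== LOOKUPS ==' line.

Apply in order:
  + 95.64.69.192/28 (H1) depth=28
  + 95.64.69.203/32 (H1) depth=32
  Q 95.64.69.203: descend 01011111010000000100010111001011 ; hops seen [H1,H1] ; pick H1
  + 209.48.148.32/28 (H2) depth=28
  Q 95.64.69.203: descend 01011111010000000100010111001011 ; hops seen [H1,H1] ; pick H1
  del 95.64.69.192/28 (clear depth 28)
  + 209.48.144.0/20 (H0) depth=20
  Q 209.48.144.99: descend 110100010011000010010 ; hops seen [H0] ; pick H0
  Q 95.64.69.203: descend 01011111010000000100010111001011 ; hops seen [H1] ; pick H1
  del 209.48.144.0/20 (clear depth 20)
  del 95.64.69.203/32 (clear depth 32)
  + 0.0.0.0/0 (H2) depth=0
  + 95.64.69.0/24 (H1) depth=24
  Q 95.64.69.98: descend 010111110100000001000101 ; hops seen [H2,H1] ; pick H1
  Q 95.64.69.1: descend 010111110100000001000101 ; hops seen [H2,H1] ; pick H1
  + 209.48.0.0/12 (H1) depth=12

== LOOKUPS ==
["H1","H1","H0","H1","H1","H1"]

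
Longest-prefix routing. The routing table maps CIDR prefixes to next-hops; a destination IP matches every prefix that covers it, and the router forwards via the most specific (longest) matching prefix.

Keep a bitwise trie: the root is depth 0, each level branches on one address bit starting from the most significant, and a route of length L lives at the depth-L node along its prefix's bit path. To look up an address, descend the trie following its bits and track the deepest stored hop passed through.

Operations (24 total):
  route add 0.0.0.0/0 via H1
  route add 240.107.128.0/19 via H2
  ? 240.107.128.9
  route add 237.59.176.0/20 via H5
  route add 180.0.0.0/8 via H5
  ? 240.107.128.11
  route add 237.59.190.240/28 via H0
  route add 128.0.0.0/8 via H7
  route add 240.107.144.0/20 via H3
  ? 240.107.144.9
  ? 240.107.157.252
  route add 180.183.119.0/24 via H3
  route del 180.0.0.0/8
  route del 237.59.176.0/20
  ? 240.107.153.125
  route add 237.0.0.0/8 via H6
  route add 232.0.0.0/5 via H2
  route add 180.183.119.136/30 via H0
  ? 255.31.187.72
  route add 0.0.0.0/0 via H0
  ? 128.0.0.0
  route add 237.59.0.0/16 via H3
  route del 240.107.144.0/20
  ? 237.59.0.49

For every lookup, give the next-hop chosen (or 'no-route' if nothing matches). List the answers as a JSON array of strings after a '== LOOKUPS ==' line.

Apply in order:
  add 0.0.0.0/0 -> H1 at depth 0
  add 240.107.128.0/19 -> H2 at depth 19
  lookup 240.107.128.9: bits 1111000001101011100 walk d0:H1→d1:-→d2:-→d3:-→d4:-→d5:-→d6:-→d7:-→d8:-→d9:-→d10:-→d11:-→d12:-→d13:-→d14:-→d15:-→d16:-→d17:-→d18:-→d19:H2 -> H2
  add 237.59.176.0/20 -> H5 at depth 20
  add 180.0.0.0/8 -> H5 at depth 8
  lookup 240.107.128.11: bits 1111000001101011100 walk d0:H1→d1:-→d2:-→d3:-→d4:-→d5:-→d6:-→d7:-→d8:-→d9:-→d10:-→d11:-→d12:-→d13:-→d14:-→d15:-→d16:-→d17:-→d18:-→d19:H2 -> H2
  add 237.59.190.240/28 -> H0 at depth 28
  add 128.0.0.0/8 -> H7 at depth 8
  add 240.107.144.0/20 -> H3 at depth 20
  lookup 240.107.144.9: bits 11110000011010111001 walk d0:H1→d1:-→d2:-→d3:-→d4:-→d5:-→d6:-→d7:-→d8:-→d9:-→d10:-→d11:-→d12:-→d13:-→d14:-→d15:-→d16:-→d17:-→d18:-→d19:H2→d20:H3 -> H3
  lookup 240.107.157.252: bits 11110000011010111001 walk d0:H1→d1:-→d2:-→d3:-→d4:-→d5:-→d6:-→d7:-→d8:-→d9:-→d10:-→d11:-→d12:-→d13:-→d14:-→d15:-→d16:-→d17:-→d18:-→d19:H2→d20:H3 -> H3
  add 180.183.119.0/24 -> H3 at depth 24
  del 180.0.0.0/8 (clear depth 8)
  del 237.59.176.0/20 (clear depth 20)
  lookup 240.107.153.125: bits 11110000011010111001 walk d0:H1→d1:-→d2:-→d3:-→d4:-→d5:-→d6:-→d7:-→d8:-→d9:-→d10:-→d11:-→d12:-→d13:-→d14:-→d15:-→d16:-→d17:-→d18:-→d19:H2→d20:H3 -> H3
  add 237.0.0.0/8 -> H6 at depth 8
  add 232.0.0.0/5 -> H2 at depth 5
  add 180.183.119.136/30 -> H0 at depth 30
  lookup 255.31.187.72: bits 1111 walk d0:H1→d1:-→d2:-→d3:-→d4:- -> H1
  add 0.0.0.0/0 -> H0 at depth 0
  lookup 128.0.0.0: bits 10000000 walk d0:H0→d1:-→d2:-→d3:-→d4:-→d5:-→d6:-→d7:-→d8:H7 -> H7
  add 237.59.0.0/16 -> H3 at depth 16
  del 240.107.144.0/20 (clear depth 20)
  lookup 237.59.0.49: bits 1110110100111011 walk d0:H0→d1:-→d2:-→d3:-→d4:-→d5:H2→d6:-→d7:-→d8:H6→d9:-→d10:-→d11:-→d12:-→d13:-→d14:-→d15:-→d16:H3 -> H3

== LOOKUPS ==
["H2","H2","H3","H3","H3","H1","H7","H3"]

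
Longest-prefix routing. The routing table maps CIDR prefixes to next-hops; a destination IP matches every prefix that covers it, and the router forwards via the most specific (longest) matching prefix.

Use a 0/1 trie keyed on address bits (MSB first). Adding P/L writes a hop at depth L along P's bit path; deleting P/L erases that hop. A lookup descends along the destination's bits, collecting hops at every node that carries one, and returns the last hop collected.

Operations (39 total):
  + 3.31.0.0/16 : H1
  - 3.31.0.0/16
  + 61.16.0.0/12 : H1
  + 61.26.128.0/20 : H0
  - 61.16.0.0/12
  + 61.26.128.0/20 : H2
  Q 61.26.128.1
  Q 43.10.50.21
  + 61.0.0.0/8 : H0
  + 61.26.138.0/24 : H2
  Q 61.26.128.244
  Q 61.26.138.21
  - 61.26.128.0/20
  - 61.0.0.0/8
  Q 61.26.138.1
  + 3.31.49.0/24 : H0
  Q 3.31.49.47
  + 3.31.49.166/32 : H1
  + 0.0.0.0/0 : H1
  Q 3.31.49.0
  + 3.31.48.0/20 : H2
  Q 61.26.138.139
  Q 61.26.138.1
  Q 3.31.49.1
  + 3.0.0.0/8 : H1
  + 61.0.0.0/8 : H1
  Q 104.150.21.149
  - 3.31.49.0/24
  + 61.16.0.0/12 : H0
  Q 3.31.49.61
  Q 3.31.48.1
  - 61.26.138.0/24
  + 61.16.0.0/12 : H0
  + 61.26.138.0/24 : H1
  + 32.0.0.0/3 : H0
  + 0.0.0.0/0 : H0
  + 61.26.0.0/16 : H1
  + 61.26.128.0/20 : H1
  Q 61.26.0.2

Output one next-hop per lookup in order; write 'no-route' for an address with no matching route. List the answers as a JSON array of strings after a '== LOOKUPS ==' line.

Trace:
  + 3.31.0.0/16 (H1) depth=16
  del 3.31.0.0/16 (clear depth 16)
  + 61.16.0.0/12 (H1) depth=12
  + 61.26.128.0/20 (H0) depth=20
  del 61.16.0.0/12 (clear depth 12)
  + 61.26.128.0/20 (H2) depth=20
  ? 61.26.128.1  path d0:-→d1:-→d2:-→d3:-→d4:-→d5:-→d6:-→d7:-→d8:-→d9:-→d10:-→d11:-→d12:-→d13:-→d14:-→d15:-→d16:-→d17:-→d18:-→d19:-→d20:H2  best=H2
  ? 43.10.50.21  path d0:-→d1:-→d2:-→d3:-  best=no-route
  + 61.0.0.0/8 (H0) depth=8
  + 61.26.138.0/24 (H2) depth=24
  ? 61.26.128.244  path d0:-→d1:-→d2:-→d3:-→d4:-→d5:-→d6:-→d7:-→d8:H0→d9:-→d10:-→d11:-→d12:-→d13:-→d14:-→d15:-→d16:-→d17:-→d18:-→d19:-→d20:H2  best=H2
  ? 61.26.138.21  path d0:-→d1:-→d2:-→d3:-→d4:-→d5:-→d6:-→d7:-→d8:H0→d9:-→d10:-→d11:-→d12:-→d13:-→d14:-→d15:-→d16:-→d17:-→d18:-→d19:-→d20:H2→d21:-→d22:-→d23:-→d24:H2  best=H2
  del 61.26.128.0/20 (clear depth 20)
  del 61.0.0.0/8 (clear depth 8)
  ? 61.26.138.1  path d0:-→d1:-→d2:-→d3:-→d4:-→d5:-→d6:-→d7:-→d8:-→d9:-→d10:-→d11:-→d12:-→d13:-→d14:-→d15:-→d16:-→d17:-→d18:-→d19:-→d20:-→d21:-→d22:-→d23:-→d24:H2  best=H2
  + 3.31.49.0/24 (H0) depth=24
  ? 3.31.49.47  path d0:-→d1:-→d2:-→d3:-→d4:-→d5:-→d6:-→d7:-→d8:-→d9:-→d10:-→d11:-→d12:-→d13:-→d14:-→d15:-→d16:-→d17:-→d18:-→d19:-→d20:-→d21:-→d22:-→d23:-→d24:H0  best=H0
  + 3.31.49.166/32 (H1) depth=32
  + 0.0.0.0/0 (H1) depth=0
  ? 3.31.49.0  path d0:H1→d1:-→d2:-→d3:-→d4:-→d5:-→d6:-→d7:-→d8:-→d9:-→d10:-→d11:-→d12:-→d13:-→d14:-→d15:-→d16:-→d17:-→d18:-→d19:-→d20:-→d21:-→d22:-→d23:-→d24:H0  best=H0
  + 3.31.48.0/20 (H2) depth=20
  ? 61.26.138.139  path d0:H1→d1:-→d2:-→d3:-→d4:-→d5:-→d6:-→d7:-→d8:-→d9:-→d10:-→d11:-→d12:-→d13:-→d14:-→d15:-→d16:-→d17:-→d18:-→d19:-→d20:-→d21:-→d22:-→d23:-→d24:H2  best=H2
  ? 61.26.138.1  path d0:H1→d1:-→d2:-→d3:-→d4:-→d5:-→d6:-→d7:-→d8:-→d9:-→d10:-→d11:-→d12:-→d13:-→d14:-→d15:-→d16:-→d17:-→d18:-→d19:-→d20:-→d21:-→d22:-→d23:-→d24:H2  best=H2
  ? 3.31.49.1  path d0:H1→d1:-→d2:-→d3:-→d4:-→d5:-→d6:-→d7:-→d8:-→d9:-→d10:-→d11:-→d12:-→d13:-→d14:-→d15:-→d16:-→d17:-→d18:-→d19:-→d20:H2→d21:-→d22:-→d23:-→d24:H0  best=H0
  + 3.0.0.0/8 (H1) depth=8
  + 61.0.0.0/8 (H1) depth=8
  ? 104.150.21.149  path d0:H1→d1:-  best=H1
  del 3.31.49.0/24 (clear depth 24)
  + 61.16.0.0/12 (H0) depth=12
  ? 3.31.49.61  path d0:H1→d1:-→d2:-→d3:-→d4:-→d5:-→d6:-→d7:-→d8:H1→d9:-→d10:-→d11:-→d12:-→d13:-→d14:-→d15:-→d16:-→d17:-→d18:-→d19:-→d20:H2→d21:-→d22:-→d23:-→d24:-  best=H2
  ? 3.31.48.1  path d0:H1→d1:-→d2:-→d3:-→d4:-→d5:-→d6:-→d7:-→d8:H1→d9:-→d10:-→d11:-→d12:-→d13:-→d14:-→d15:-→d16:-→d17:-→d18:-→d19:-→d20:H2→d21:-→d22:-→d23:-  best=H2
  del 61.26.138.0/24 (clear depth 24)
  + 61.16.0.0/12 (H0) depth=12
  + 61.26.138.0/24 (H1) depth=24
  + 32.0.0.0/3 (H0) depth=3
  + 0.0.0.0/0 (H0) depth=0
  + 61.26.0.0/16 (H1) depth=16
  + 61.26.128.0/20 (H1) depth=20
  ? 61.26.0.2  path d0:H0→d1:-→d2:-→d3:H0→d4:-→d5:-→d6:-→d7:-→d8:H1→d9:-→d10:-→d11:-→d12:H0→d13:-→d14:-→d15:-→d16:H1  best=H1

== LOOKUPS ==
["H2","no-route","H2","H2","H2","H0","H0","H2","H2","H0","H1","H2","H2","H1"]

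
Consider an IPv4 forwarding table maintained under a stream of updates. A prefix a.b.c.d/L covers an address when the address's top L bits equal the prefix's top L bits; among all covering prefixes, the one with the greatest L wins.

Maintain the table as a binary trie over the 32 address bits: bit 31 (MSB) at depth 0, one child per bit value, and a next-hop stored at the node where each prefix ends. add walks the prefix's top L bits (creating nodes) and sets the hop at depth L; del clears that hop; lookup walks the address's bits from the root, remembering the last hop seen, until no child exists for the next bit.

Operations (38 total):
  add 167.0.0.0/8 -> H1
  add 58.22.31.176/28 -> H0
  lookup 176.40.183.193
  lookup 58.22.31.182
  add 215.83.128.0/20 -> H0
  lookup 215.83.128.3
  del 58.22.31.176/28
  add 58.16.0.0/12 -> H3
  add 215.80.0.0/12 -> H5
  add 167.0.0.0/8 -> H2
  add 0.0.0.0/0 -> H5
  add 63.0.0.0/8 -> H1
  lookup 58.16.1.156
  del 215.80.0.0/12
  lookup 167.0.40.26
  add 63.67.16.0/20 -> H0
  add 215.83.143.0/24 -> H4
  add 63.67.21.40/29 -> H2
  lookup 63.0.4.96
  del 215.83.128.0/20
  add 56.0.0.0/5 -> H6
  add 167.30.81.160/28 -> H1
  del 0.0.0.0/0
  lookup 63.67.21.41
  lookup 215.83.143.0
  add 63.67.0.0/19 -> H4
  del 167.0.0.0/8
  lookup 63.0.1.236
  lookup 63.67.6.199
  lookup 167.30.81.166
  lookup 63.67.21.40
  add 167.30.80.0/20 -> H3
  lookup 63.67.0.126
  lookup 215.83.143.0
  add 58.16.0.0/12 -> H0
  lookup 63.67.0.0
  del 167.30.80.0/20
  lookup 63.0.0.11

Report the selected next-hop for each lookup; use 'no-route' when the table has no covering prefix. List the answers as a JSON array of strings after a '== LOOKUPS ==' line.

Apply in order:
  add 167.0.0.0/8 -> H1 at depth 8
  add 58.22.31.176/28 -> H0 at depth 28
  Q 176.40.183.193: descend 101 ; hops seen [∅] ; pick no-route
  Q 58.22.31.182: descend 0011101000010110000111111011 ; hops seen [H0] ; pick H0
  add 215.83.128.0/20 -> H0 at depth 20
  Q 215.83.128.3: descend 11010111010100111000 ; hops seen [H0] ; pick H0
  del 58.22.31.176/28 (clear depth 28)
  add 58.16.0.0/12 -> H3 at depth 12
  add 215.80.0.0/12 -> H5 at depth 12
  add 167.0.0.0/8 -> H2 at depth 8
  add 0.0.0.0/0 -> H5 at depth 0
  add 63.0.0.0/8 -> H1 at depth 8
  Q 58.16.1.156: descend 0011101000010 ; hops seen [H5,H3] ; pick H3
  del 215.80.0.0/12 (clear depth 12)
  Q 167.0.40.26: descend 10100111 ; hops seen [H5,H2] ; pick H2
  add 63.67.16.0/20 -> H0 at depth 20
  add 215.83.143.0/24 -> H4 at depth 24
  add 63.67.21.40/29 -> H2 at depth 29
  Q 63.0.4.96: descend 001111110 ; hops seen [H5,H1] ; pick H1
  del 215.83.128.0/20 (clear depth 20)
  add 56.0.0.0/5 -> H6 at depth 5
  add 167.30.81.160/28 -> H1 at depth 28
  del 0.0.0.0/0 (clear depth 0)
  Q 63.67.21.41: descend 00111111010000110001010100101 ; hops seen [H6,H1,H0,H2] ; pick H2
  Q 215.83.143.0: descend 110101110101001110001111 ; hops seen [H4] ; pick H4
  add 63.67.0.0/19 -> H4 at depth 19
  del 167.0.0.0/8 (clear depth 8)
  Q 63.0.1.236: descend 001111110 ; hops seen [H6,H1] ; pick H1
  Q 63.67.6.199: descend 0011111101000011000 ; hops seen [H6,H1,H4] ; pick H4
  Q 167.30.81.166: descend 1010011100011110010100011010 ; hops seen [H1] ; pick H1
  Q 63.67.21.40: descend 00111111010000110001010100101 ; hops seen [H6,H1,H4,H0,H2] ; pick H2
  add 167.30.80.0/20 -> H3 at depth 20
  Q 63.67.0.126: descend 0011111101000011000 ; hops seen [H6,H1,H4] ; pick H4
  Q 215.83.143.0: descend 110101110101001110001111 ; hops seen [H4] ; pick H4
  add 58.16.0.0/12 -> H0 at depth 12
  Q 63.67.0.0: descend 0011111101000011000 ; hops seen [H6,H1,H4] ; pick H4
  del 167.30.80.0/20 (clear depth 20)
  Q 63.0.0.11: descend 001111110 ; hops seen [H6,H1] ; pick H1

== LOOKUPS ==
["no-route","H0","H0","H3","H2","H1","H2","H4","H1","H4","H1","H2","H4","H4","H4","H1"]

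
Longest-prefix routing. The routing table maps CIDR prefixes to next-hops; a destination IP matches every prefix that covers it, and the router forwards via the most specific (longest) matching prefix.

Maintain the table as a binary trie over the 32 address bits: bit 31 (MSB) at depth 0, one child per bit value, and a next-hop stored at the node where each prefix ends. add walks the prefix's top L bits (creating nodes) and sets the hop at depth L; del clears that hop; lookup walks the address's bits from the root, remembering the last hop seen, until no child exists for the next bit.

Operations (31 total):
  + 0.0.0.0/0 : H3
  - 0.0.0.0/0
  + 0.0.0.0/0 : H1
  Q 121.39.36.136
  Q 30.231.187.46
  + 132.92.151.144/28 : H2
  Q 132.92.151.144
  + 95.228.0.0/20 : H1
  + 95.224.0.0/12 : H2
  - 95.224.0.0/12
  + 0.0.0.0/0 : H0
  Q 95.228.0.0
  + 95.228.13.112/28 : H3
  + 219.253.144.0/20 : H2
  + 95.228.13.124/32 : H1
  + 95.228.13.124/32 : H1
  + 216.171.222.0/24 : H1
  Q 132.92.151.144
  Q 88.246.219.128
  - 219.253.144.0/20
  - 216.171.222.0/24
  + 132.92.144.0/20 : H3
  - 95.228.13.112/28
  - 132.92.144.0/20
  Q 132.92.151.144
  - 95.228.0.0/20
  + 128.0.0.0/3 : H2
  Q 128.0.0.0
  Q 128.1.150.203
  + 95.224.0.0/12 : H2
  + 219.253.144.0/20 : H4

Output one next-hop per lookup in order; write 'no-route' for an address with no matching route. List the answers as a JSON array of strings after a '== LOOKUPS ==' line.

Trace:
  + 0.0.0.0/0 (H3) depth=0
  del 0.0.0.0/0 (clear depth 0)
  + 0.0.0.0/0 (H1) depth=0
  lookup 121.39.36.136: bits ε walk d0:H1 -> H1
  lookup 30.231.187.46: bits ε walk d0:H1 -> H1
  + 132.92.151.144/28 (H2) depth=28
  lookup 132.92.151.144: bits 1000010001011100100101111001 walk d0:H1→d1:-→d2:-→d3:-→d4:-→d5:-→d6:-→d7:-→d8:-→d9:-→d10:-→d11:-→d12:-→d13:-→d14:-→d15:-→d16:-→d17:-→d18:-→d19:-→d20:-→d21:-→d22:-→d23:-→d24:-→d25:-→d26:-→d27:-→d28:H2 -> H2
  + 95.228.0.0/20 (H1) depth=20
  + 95.224.0.0/12 (H2) depth=12
  del 95.224.0.0/12 (clear depth 12)
  + 0.0.0.0/0 (H0) depth=0
  lookup 95.228.0.0: bits 01011111111001000000 walk d0:H0→d1:-→d2:-→d3:-→d4:-→d5:-→d6:-→d7:-→d8:-→d9:-→d10:-→d11:-→d12:-→d13:-→d14:-→d15:-→d16:-→d17:-→d18:-→d19:-→d20:H1 -> H1
  + 95.228.13.112/28 (H3) depth=28
  + 219.253.144.0/20 (H2) depth=20
  + 95.228.13.124/32 (H1) depth=32
  + 95.228.13.124/32 (H1) depth=32
  + 216.171.222.0/24 (H1) depth=24
  lookup 132.92.151.144: bits 1000010001011100100101111001 walk d0:H0→d1:-→d2:-→d3:-→d4:-→d5:-→d6:-→d7:-→d8:-→d9:-→d10:-→d11:-→d12:-→d13:-→d14:-→d15:-→d16:-→d17:-→d18:-→d19:-→d20:-→d21:-→d22:-→d23:-→d24:-→d25:-→d26:-→d27:-→d28:H2 -> H2
  lookup 88.246.219.128: bits 01011 walk d0:H0→d1:-→d2:-→d3:-→d4:-→d5:- -> H0
  del 219.253.144.0/20 (clear depth 20)
  del 216.171.222.0/24 (clear depth 24)
  + 132.92.144.0/20 (H3) depth=20
  del 95.228.13.112/28 (clear depth 28)
  del 132.92.144.0/20 (clear depth 20)
  lookup 132.92.151.144: bits 1000010001011100100101111001 walk d0:H0→d1:-→d2:-→d3:-→d4:-→d5:-→d6:-→d7:-→d8:-→d9:-→d10:-→d11:-→d12:-→d13:-→d14:-→d15:-→d16:-→d17:-→d18:-→d19:-→d20:-→d21:-→d22:-→d23:-→d24:-→d25:-→d26:-→d27:-→d28:H2 -> H2
  del 95.228.0.0/20 (clear depth 20)
  + 128.0.0.0/3 (H2) depth=3
  lookup 128.0.0.0: bits 10000 walk d0:H0→d1:-→d2:-→d3:H2→d4:-→d5:- -> H2
  lookup 128.1.150.203: bits 10000 walk d0:H0→d1:-→d2:-→d3:H2→d4:-→d5:- -> H2
  + 95.224.0.0/12 (H2) depth=12
  + 219.253.144.0/20 (H4) depth=20

== LOOKUPS ==
["H1","H1","H2","H1","H2","H0","H2","H2","H2"]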